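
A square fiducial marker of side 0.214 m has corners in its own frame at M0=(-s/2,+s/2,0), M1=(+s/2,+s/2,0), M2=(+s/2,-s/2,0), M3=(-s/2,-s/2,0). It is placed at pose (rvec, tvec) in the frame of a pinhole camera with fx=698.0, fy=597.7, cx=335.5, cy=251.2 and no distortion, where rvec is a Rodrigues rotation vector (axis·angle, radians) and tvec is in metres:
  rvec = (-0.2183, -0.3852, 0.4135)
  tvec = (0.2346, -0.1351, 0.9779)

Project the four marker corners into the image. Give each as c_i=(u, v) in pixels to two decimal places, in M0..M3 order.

c0=(417.21, 195.33) c1=(540.13, 255.16) c2=(578.12, 145.21) c3=(465.48, 81.41)

Intrinsics K: fx=698.0, fy=597.7, cx=335.5, cy=251.2
Marker side s = 0.214 m; corners in marker frame (Z=0):
  M0 = (-0.1070, +0.1070, 0)
  M1 = (+0.1070, +0.1070, 0)
  M2 = (+0.1070, -0.1070, 0)
  M3 = (-0.1070, -0.1070, 0)
rvec = (-0.2183, -0.3852, 0.4135), |rvec| = θ = 0.60582 rad = 34.711°
Rodrigues: sinθ=0.56944, 1−cosθ=0.17796; R = I + sinθ·[k]× + (1−cosθ)·[k]×²:
    [+0.84514 -0.34789 -0.40584]
    [+0.42944 +0.89398 +0.12796]
    [+0.31830 -0.28242 +0.90494]
t = (0.2346, -0.1351, 0.9779) m
M0: Pc = R·M0+t = (+0.10695, -0.08539, +0.91362); u = 698.0·(+0.10695)/0.91362 + 335.5 = 417.2052, v = 597.7·(-0.08539)/0.91362 + 251.2 = 195.3346
M1: Pc = R·M1+t = (+0.28781, +0.00651, +0.98174); u = 698.0·(+0.28781)/0.98174 + 335.5 = 540.1253, v = 597.7·(+0.00651)/0.98174 + 251.2 = 255.1613
M2: Pc = R·M2+t = (+0.36225, -0.18481, +1.04218); u = 698.0·(+0.36225)/1.04218 + 335.5 = 578.1209, v = 597.7·(-0.18481)/1.04218 + 251.2 = 145.2116
M3: Pc = R·M3+t = (+0.18139, -0.27671, +0.97406); u = 698.0·(+0.18139)/0.97406 + 335.5 = 465.4847, v = 597.7·(-0.27671)/0.97406 + 251.2 = 81.4084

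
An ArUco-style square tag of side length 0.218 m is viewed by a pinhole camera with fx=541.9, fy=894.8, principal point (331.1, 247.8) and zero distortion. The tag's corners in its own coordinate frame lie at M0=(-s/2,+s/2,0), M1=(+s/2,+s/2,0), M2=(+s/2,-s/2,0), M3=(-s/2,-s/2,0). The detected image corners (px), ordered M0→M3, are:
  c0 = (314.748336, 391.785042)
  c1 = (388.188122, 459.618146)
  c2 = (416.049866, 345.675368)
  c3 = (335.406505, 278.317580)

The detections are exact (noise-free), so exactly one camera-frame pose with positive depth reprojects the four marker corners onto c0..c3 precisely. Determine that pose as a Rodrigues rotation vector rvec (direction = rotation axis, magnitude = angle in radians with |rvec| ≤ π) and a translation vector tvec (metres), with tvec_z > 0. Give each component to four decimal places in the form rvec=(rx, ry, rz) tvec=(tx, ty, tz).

Intrinsics K: fx=541.9, fy=894.8, cx=331.1, cy=247.8
Marker side s = 0.218 m; corners in marker frame (Z=0):
  M0 = (-0.1090, +0.1090, 0)
  M1 = (+0.1090, +0.1090, 0)
  M2 = (+0.1090, -0.1090, 0)
  M3 = (-0.1090, -0.1090, 0)
Detected image corners:
  c0 = (314.748336, 391.785042) px
  c1 = (388.188122, 459.618146) px
  c2 = (416.049866, 345.675368) px
  c3 = (335.406505, 278.317580) px
Planar DLT: solve 8×8 A·h = b for H (H[2,2]=1):
  H  [+268.79623 +18.64288 +362.15766]
  H  [+224.93661 +652.93720 +370.20562]
  H  [-0.23093 +0.35619 +1.00000]
B = K⁻¹H; ‖b₁‖=0.747452, ‖b₂‖=0.747452; λ = 2/(‖b₁‖+‖b₂‖) = 1.337879, sign → tz>0 ⇒ λ=+1.337879
r₁ = λ·B[:,0] = (+0.85239,+0.42188,-0.30895); r₂ = λ·B[:,1] = (-0.24514,+0.84428,+0.47654)
r₃ = r₁×r₂ = (+0.46188,-0.33046,+0.82308); SVD([r₁ r₂ r₃]) → R = UVᵀ:
  R  [+0.85239 -0.24514 +0.46188]
  R  [+0.42188 +0.84428 -0.33046]
  R  [-0.30895 +0.47654 +0.82308]
t = (+0.07668, +0.18302, +1.33788) m
tr R = 2.519750; θ = arccos((tr R − 1)/2) = 0.707676 rad = 40.547°
axis k = ((R−Rᵀ)₃₂, (R−Rᵀ)₁₃, (R−Rᵀ)₂₁) / (2 sinθ) = (+0.620709, +0.592886, +0.513036)
rvec = θ·k = (+0.439261, +0.419571, +0.363063)

rvec=(0.4393, 0.4196, 0.3631) tvec=(0.0767, 0.1830, 1.3379)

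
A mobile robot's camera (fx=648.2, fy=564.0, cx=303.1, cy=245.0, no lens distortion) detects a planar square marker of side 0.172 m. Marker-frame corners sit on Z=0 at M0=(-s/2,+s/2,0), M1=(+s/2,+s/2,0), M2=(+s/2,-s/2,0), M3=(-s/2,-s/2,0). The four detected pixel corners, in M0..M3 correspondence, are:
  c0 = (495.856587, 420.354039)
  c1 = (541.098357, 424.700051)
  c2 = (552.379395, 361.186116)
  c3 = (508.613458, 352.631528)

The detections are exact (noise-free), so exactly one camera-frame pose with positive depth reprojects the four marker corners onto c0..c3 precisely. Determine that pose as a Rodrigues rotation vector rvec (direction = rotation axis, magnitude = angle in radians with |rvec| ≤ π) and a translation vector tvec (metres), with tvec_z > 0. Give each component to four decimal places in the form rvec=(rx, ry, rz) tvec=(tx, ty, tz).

Intrinsics K: fx=648.2, fy=564.0, cx=303.1, cy=245.0
Marker side s = 0.172 m; corners in marker frame (Z=0):
  M0 = (-0.0860, +0.0860, 0)
  M1 = (+0.0860, +0.0860, 0)
  M2 = (+0.0860, -0.0860, 0)
  M3 = (-0.0860, -0.0860, 0)
Detected image corners:
  c0 = (495.856587, 420.354039) px
  c1 = (541.098357, 424.700051) px
  c2 = (552.379395, 361.186116) px
  c3 = (508.613458, 352.631528) px
Planar DLT: solve 8×8 A·h = b for H (H[2,2]=1):
  H  [+458.91232 -116.79118 +525.26378]
  H  [+186.35550 +346.13612 +389.57067]
  H  [+0.38171 -0.08972 +1.00000]
B = K⁻¹H; ‖b₁‖=0.673170, ‖b₂‖=0.673170; λ = 2/(‖b₁‖+‖b₂‖) = 1.485509, sign → tz>0 ⇒ λ=+1.485509
r₁ = λ·B[:,0] = (+0.78656,+0.24452,+0.56703); r₂ = λ·B[:,1] = (-0.20534,+0.96957,-0.13327)
r₃ = r₁×r₂ = (-0.58237,-0.01161,+0.81284); SVD([r₁ r₂ r₃]) → R = UVᵀ:
  R  [+0.78656 -0.20534 -0.58237]
  R  [+0.24452 +0.96957 -0.01161]
  R  [+0.56703 -0.13327 +0.81284]
t = (+0.50914, +0.38078, +1.48551) m
tr R = 2.568979; θ = arccos((tr R − 1)/2) = 0.668924 rad = 38.327°
axis k = ((R−Rᵀ)₃₂, (R−Rᵀ)₁₃, (R−Rᵀ)₂₁) / (2 sinθ) = (-0.098096, -0.926727, +0.362705)
rvec = θ·k = (-0.065619, -0.619909, +0.242622)

rvec=(-0.0656, -0.6199, 0.2426) tvec=(0.5091, 0.3808, 1.4855)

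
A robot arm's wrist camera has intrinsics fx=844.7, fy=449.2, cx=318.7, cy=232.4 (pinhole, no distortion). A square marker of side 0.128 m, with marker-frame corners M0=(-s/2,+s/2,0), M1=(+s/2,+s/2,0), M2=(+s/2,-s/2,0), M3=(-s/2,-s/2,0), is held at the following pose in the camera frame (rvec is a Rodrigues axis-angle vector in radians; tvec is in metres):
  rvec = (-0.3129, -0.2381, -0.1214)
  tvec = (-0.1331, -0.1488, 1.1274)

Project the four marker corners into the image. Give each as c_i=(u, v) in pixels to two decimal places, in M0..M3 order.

Intrinsics K: fx=844.7, fy=449.2, cx=318.7, cy=232.4
Marker side s = 0.128 m; corners in marker frame (Z=0):
  M0 = (-0.0640, +0.0640, 0)
  M1 = (+0.0640, +0.0640, 0)
  M2 = (+0.0640, -0.0640, 0)
  M3 = (-0.0640, -0.0640, 0)
rvec = (-0.3129, -0.2381, -0.1214), |rvec| = θ = 0.41150 rad = 23.577°
Rodrigues: sinθ=0.39999, 1−cosθ=0.08348; R = I + sinθ·[k]× + (1−cosθ)·[k]×²:
    [+0.96479 +0.15473 -0.21271]
    [-0.08127 +0.94447 +0.31839]
    [+0.25016 -0.28989 +0.92379]
t = (-0.1331, -0.1488, 1.1274) m
M0: Pc = R·M0+t = (-0.18494, -0.08315, +1.09284); u = 844.7·(-0.18494)/1.09284 + 318.7 = 175.7492, v = 449.2·(-0.08315)/1.09284 + 232.4 = 198.2210
M1: Pc = R·M1+t = (-0.06145, -0.09356, +1.12486); u = 844.7·(-0.06145)/1.12486 + 318.7 = 272.5541, v = 449.2·(-0.09356)/1.12486 + 232.4 = 195.0395
M2: Pc = R·M2+t = (-0.08126, -0.21445, +1.16196); u = 844.7·(-0.08126)/1.16196 + 318.7 = 259.6299, v = 449.2·(-0.21445)/1.16196 + 232.4 = 149.4974
M3: Pc = R·M3+t = (-0.20475, -0.20404, +1.12994); u = 844.7·(-0.20475)/1.12994 + 318.7 = 165.6378, v = 449.2·(-0.20404)/1.12994 + 232.4 = 151.2837

c0=(175.75, 198.22) c1=(272.55, 195.04) c2=(259.63, 149.50) c3=(165.64, 151.28)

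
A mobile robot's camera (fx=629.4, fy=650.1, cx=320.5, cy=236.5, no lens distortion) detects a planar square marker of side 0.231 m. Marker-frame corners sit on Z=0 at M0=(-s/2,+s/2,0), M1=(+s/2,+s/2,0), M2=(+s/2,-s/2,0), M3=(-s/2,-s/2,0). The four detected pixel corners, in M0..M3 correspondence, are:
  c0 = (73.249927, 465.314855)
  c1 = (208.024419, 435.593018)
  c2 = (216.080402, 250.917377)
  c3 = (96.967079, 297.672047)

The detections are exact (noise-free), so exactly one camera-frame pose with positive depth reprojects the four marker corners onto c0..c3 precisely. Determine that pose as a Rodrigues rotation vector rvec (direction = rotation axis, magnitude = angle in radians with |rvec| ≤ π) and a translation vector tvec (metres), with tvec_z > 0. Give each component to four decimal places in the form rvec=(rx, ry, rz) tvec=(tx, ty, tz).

Intrinsics K: fx=629.4, fy=650.1, cx=320.5, cy=236.5
Marker side s = 0.231 m; corners in marker frame (Z=0):
  M0 = (-0.1155, +0.1155, 0)
  M1 = (+0.1155, +0.1155, 0)
  M2 = (+0.1155, -0.1155, 0)
  M3 = (-0.1155, -0.1155, 0)
Detected image corners:
  c0 = (73.249927, 465.314855) px
  c1 = (208.024419, 435.593018) px
  c2 = (216.080402, 250.917377) px
  c3 = (96.967079, 297.672047) px
Planar DLT: solve 8×8 A·h = b for H (H[2,2]=1):
  H  [+465.54653 -160.49313 +145.10568]
  H  [-367.19835 +541.80390 +357.45488]
  H  [-0.54943 -0.60283 +1.00000]
B = K⁻¹H; ‖b₁‖=1.214219, ‖b₂‖=1.214219; λ = 2/(‖b₁‖+‖b₂‖) = 0.823575, sign → tz>0 ⇒ λ=+0.823575
r₁ = λ·B[:,0] = (+0.83959,-0.30057,-0.45249); r₂ = λ·B[:,1] = (+0.04281,+0.86699,-0.49648)
r₃ = r₁×r₂ = (+0.54153,+0.39747,+0.74078); SVD([r₁ r₂ r₃]) → R = UVᵀ:
  R  [+0.83959 +0.04281 +0.54153]
  R  [-0.30057 +0.86699 +0.39747]
  R  [-0.45249 -0.49648 +0.74078]
t = (-0.22950, +0.15323, +0.82357) m
tr R = 2.447366; θ = arccos((tr R − 1)/2) = 0.761673 rad = 43.641°
axis k = ((R−Rᵀ)₃₂, (R−Rᵀ)₁₃, (R−Rᵀ)₂₁) / (2 sinθ) = (-0.647660, +0.720172, -0.248776)
rvec = θ·k = (-0.493305, +0.548535, -0.189486)

rvec=(-0.4933, 0.5485, -0.1895) tvec=(-0.2295, 0.1532, 0.8236)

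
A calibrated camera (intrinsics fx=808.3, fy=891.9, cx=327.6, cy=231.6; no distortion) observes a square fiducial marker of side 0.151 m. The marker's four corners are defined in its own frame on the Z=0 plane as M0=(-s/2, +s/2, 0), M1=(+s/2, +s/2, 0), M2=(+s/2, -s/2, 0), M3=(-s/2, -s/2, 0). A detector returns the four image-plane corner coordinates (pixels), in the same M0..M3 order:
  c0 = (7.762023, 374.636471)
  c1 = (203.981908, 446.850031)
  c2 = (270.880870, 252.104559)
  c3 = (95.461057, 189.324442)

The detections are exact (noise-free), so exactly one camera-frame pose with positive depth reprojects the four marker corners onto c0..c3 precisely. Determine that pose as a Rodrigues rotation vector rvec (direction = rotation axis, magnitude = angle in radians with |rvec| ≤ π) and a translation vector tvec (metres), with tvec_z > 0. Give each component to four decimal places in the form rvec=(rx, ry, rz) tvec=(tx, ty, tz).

Intrinsics K: fx=808.3, fy=891.9, cx=327.6, cy=231.6
Marker side s = 0.151 m; corners in marker frame (Z=0):
  M0 = (-0.0755, +0.0755, 0)
  M1 = (+0.0755, +0.0755, 0)
  M2 = (+0.0755, -0.0755, 0)
  M3 = (-0.0755, -0.0755, 0)
Detected image corners:
  c0 = (7.762023, 374.636471) px
  c1 = (203.981908, 446.850031) px
  c2 = (270.880870, 252.104559) px
  c3 = (95.461057, 189.324442) px
Planar DLT: solve 8×8 A·h = b for H (H[2,2]=1):
  H  [+1218.37556 -622.77293 +146.35382]
  H  [+427.19031 +1016.79364 +310.09561]
  H  [-0.05702 -0.76502 +1.00000]
B = K⁻¹H; ‖b₁‖=1.609136, ‖b₂‖=1.609136; λ = 2/(‖b₁‖+‖b₂‖) = 0.621451, sign → tz>0 ⇒ λ=+0.621451
r₁ = λ·B[:,0] = (+0.95110,+0.30686,-0.03544); r₂ = λ·B[:,1] = (-0.28612,+0.83193,-0.47543)
r₃ = r₁×r₂ = (-0.11641,+0.46232,+0.87904); SVD([r₁ r₂ r₃]) → R = UVᵀ:
  R  [+0.95110 -0.28612 -0.11641]
  R  [+0.30686 +0.83193 +0.46232]
  R  [-0.03544 -0.47543 +0.87904]
t = (-0.13935, +0.05469, +0.62145) m
tr R = 2.662065; θ = arccos((tr R − 1)/2) = 0.589835 rad = 33.795°
axis k = ((R−Rᵀ)₃₂, (R−Rᵀ)₁₃, (R−Rᵀ)₂₁) / (2 sinθ) = (-0.842953, -0.072783, +0.533041)
rvec = θ·k = (-0.497203, -0.042930, +0.314406)

rvec=(-0.4972, -0.0429, 0.3144) tvec=(-0.1393, 0.0547, 0.6215)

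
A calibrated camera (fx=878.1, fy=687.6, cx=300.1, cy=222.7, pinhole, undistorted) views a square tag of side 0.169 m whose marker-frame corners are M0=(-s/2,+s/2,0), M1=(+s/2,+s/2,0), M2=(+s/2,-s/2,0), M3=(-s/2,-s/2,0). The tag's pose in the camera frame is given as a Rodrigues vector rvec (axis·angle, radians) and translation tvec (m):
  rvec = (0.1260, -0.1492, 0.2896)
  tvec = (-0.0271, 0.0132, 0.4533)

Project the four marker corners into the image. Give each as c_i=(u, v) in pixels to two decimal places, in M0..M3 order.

Intrinsics K: fx=878.1, fy=687.6, cx=300.1, cy=222.7
Marker side s = 0.169 m; corners in marker frame (Z=0):
  M0 = (-0.0845, +0.0845, 0)
  M1 = (+0.0845, +0.0845, 0)
  M2 = (+0.0845, -0.0845, 0)
  M3 = (-0.0845, -0.0845, 0)
rvec = (0.1260, -0.1492, 0.2896), |rvec| = θ = 0.34929 rad = 20.013°
Rodrigues: sinθ=0.34223, 1−cosθ=0.06038; R = I + sinθ·[k]× + (1−cosθ)·[k]×²:
    [+0.94747 -0.29305 -0.12812]
    [+0.27444 +0.95063 -0.14484]
    [+0.16424 +0.10207 +0.98112]
t = (-0.0271, 0.0132, 0.4533) m
M0: Pc = R·M0+t = (-0.13192, +0.07034, +0.44805); u = 878.1·(-0.13192)/0.44805 + 300.1 = 41.5491, v = 687.6·(+0.07034)/0.44805 + 222.7 = 330.6453
M1: Pc = R·M1+t = (+0.02820, +0.11672, +0.47580); u = 878.1·(+0.02820)/0.47580 + 300.1 = 352.1408, v = 687.6·(+0.11672)/0.47580 + 222.7 = 391.3745
M2: Pc = R·M2+t = (+0.07772, -0.04394, +0.45855); u = 878.1·(+0.07772)/0.45855 + 300.1 = 448.9368, v = 687.6·(-0.04394)/0.45855 + 222.7 = 156.8150
M3: Pc = R·M3+t = (-0.08240, -0.09032, +0.43080); u = 878.1·(-0.08240)/0.43080 + 300.1 = 132.1455, v = 687.6·(-0.09032)/0.43080 + 222.7 = 78.5409

c0=(41.55, 330.65) c1=(352.14, 391.37) c2=(448.94, 156.82) c3=(132.15, 78.54)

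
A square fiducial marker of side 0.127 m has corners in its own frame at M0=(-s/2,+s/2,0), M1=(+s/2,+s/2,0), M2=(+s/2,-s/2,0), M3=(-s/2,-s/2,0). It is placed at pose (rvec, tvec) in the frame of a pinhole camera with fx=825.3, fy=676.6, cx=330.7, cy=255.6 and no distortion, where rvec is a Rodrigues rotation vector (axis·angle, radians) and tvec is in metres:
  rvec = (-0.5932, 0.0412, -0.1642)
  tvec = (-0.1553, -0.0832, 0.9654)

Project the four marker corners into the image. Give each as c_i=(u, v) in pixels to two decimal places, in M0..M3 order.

c0=(145.19, 240.44) c1=(256.50, 225.14) c2=(246.88, 157.25) c3=(143.48, 171.38)

Intrinsics K: fx=825.3, fy=676.6, cx=330.7, cy=255.6
Marker side s = 0.127 m; corners in marker frame (Z=0):
  M0 = (-0.0635, +0.0635, 0)
  M1 = (+0.0635, +0.0635, 0)
  M2 = (+0.0635, -0.0635, 0)
  M3 = (-0.0635, -0.0635, 0)
rvec = (-0.5932, 0.0412, -0.1642), |rvec| = θ = 0.61688 rad = 35.345°
Rodrigues: sinθ=0.57850, 1−cosθ=0.18431; R = I + sinθ·[k]× + (1−cosθ)·[k]×²:
    [+0.98612 +0.14214 +0.08581]
    [-0.16582 +0.81651 +0.55301]
    [+0.00854 -0.55956 +0.82874]
t = (-0.1553, -0.0832, 0.9654) m
M0: Pc = R·M0+t = (-0.20889, -0.02082, +0.92933); u = 825.3·(-0.20889)/0.92933 + 330.7 = 145.1903, v = 676.6·(-0.02082)/0.92933 + 255.6 = 240.4403
M1: Pc = R·M1+t = (-0.08366, -0.04188, +0.93041); u = 825.3·(-0.08366)/0.93041 + 330.7 = 256.4954, v = 676.6·(-0.04188)/0.93041 + 255.6 = 225.1437
M2: Pc = R·M2+t = (-0.10171, -0.14558, +1.00147); u = 825.3·(-0.10171)/1.00147 + 330.7 = 246.8843, v = 676.6·(-0.14558)/1.00147 + 255.6 = 157.2471
M3: Pc = R·M3+t = (-0.22694, -0.12452, +1.00039); u = 825.3·(-0.22694)/1.00039 + 330.7 = 143.4755, v = 676.6·(-0.12452)/1.00039 + 255.6 = 171.3835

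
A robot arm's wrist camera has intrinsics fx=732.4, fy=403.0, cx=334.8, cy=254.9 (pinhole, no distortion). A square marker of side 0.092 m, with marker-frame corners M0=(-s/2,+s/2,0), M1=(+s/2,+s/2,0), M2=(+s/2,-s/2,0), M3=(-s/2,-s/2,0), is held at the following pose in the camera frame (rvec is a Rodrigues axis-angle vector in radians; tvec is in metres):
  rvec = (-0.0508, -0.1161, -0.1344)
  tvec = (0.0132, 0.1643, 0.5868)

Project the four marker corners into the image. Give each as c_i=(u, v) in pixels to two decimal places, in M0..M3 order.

c0=(302.19, 405.03) c1=(415.15, 394.04) c2=(399.13, 331.37) c3=(286.64, 341.11)

Intrinsics K: fx=732.4, fy=403.0, cx=334.8, cy=254.9
Marker side s = 0.092 m; corners in marker frame (Z=0):
  M0 = (-0.0460, +0.0460, 0)
  M1 = (+0.0460, +0.0460, 0)
  M2 = (+0.0460, -0.0460, 0)
  M3 = (-0.0460, -0.0460, 0)
rvec = (-0.0508, -0.1161, -0.1344), |rvec| = θ = 0.18472 rad = 10.584°
Rodrigues: sinθ=0.18368, 1−cosθ=0.01701; R = I + sinθ·[k]× + (1−cosθ)·[k]×²:
    [+0.98427 +0.13658 -0.11204]
    [-0.13070 +0.98971 +0.05829]
    [+0.11884 -0.04273 +0.99199]
t = (0.0132, 0.1643, 0.5868) m
M0: Pc = R·M0+t = (-0.02579, +0.21584, +0.57937); u = 732.4·(-0.02579)/0.57937 + 334.8 = 302.1928, v = 403.0·(+0.21584)/0.57937 + 254.9 = 405.0343
M1: Pc = R·M1+t = (+0.06476, +0.20381, +0.59030); u = 732.4·(+0.06476)/0.59030 + 334.8 = 415.1481, v = 403.0·(+0.20381)/0.59030 + 254.9 = 394.0446
M2: Pc = R·M2+t = (+0.05219, +0.11276, +0.59423); u = 732.4·(+0.05219)/0.59423 + 334.8 = 399.1299, v = 403.0·(+0.11276)/0.59423 + 254.9 = 331.3732
M3: Pc = R·M3+t = (-0.03836, +0.12479, +0.58330); u = 732.4·(-0.03836)/0.58330 + 334.8 = 286.6356, v = 403.0·(+0.12479)/0.58330 + 254.9 = 341.1141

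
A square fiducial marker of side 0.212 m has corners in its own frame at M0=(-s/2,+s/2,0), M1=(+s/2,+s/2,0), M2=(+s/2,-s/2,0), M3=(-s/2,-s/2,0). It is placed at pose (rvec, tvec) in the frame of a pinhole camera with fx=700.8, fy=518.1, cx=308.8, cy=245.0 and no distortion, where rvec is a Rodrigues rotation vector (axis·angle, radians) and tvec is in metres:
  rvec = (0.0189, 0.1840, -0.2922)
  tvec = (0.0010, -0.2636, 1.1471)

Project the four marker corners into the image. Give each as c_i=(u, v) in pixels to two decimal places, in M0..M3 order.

c0=(267.80, 186.36) c1=(390.45, 156.59) c2=(352.39, 63.53) c3=(231.19, 96.35)

Intrinsics K: fx=700.8, fy=518.1, cx=308.8, cy=245.0
Marker side s = 0.212 m; corners in marker frame (Z=0):
  M0 = (-0.1060, +0.1060, 0)
  M1 = (+0.1060, +0.1060, 0)
  M2 = (+0.1060, -0.1060, 0)
  M3 = (-0.1060, -0.1060, 0)
rvec = (0.0189, 0.1840, -0.2922), |rvec| = θ = 0.34582 rad = 19.814°
Rodrigues: sinθ=0.33897, 1−cosθ=0.05920; R = I + sinθ·[k]× + (1−cosθ)·[k]×²:
    [+0.94097 +0.28813 +0.17762]
    [-0.28469 +0.95756 -0.04514]
    [-0.18309 -0.00809 +0.98306]
t = (0.0010, -0.2636, 1.1471) m
M0: Pc = R·M0+t = (-0.06820, -0.13192, +1.16565); u = 700.8·(-0.06820)/1.16565 + 308.8 = 267.7968, v = 518.1·(-0.13192)/1.16565 + 245.0 = 186.3642
M1: Pc = R·M1+t = (+0.13129, -0.19228, +1.12684); u = 700.8·(+0.13129)/1.12684 + 308.8 = 390.4487, v = 518.1·(-0.19228)/1.12684 + 245.0 = 156.5947
M2: Pc = R·M2+t = (+0.07020, -0.39528, +1.12855); u = 700.8·(+0.07020)/1.12855 + 308.8 = 352.3931, v = 518.1·(-0.39528)/1.12855 + 245.0 = 63.5340
M3: Pc = R·M3+t = (-0.12929, -0.33492, +1.16736); u = 700.8·(-0.12929)/1.16736 + 308.8 = 231.1867, v = 518.1·(-0.33492)/1.16736 + 245.0 = 96.3540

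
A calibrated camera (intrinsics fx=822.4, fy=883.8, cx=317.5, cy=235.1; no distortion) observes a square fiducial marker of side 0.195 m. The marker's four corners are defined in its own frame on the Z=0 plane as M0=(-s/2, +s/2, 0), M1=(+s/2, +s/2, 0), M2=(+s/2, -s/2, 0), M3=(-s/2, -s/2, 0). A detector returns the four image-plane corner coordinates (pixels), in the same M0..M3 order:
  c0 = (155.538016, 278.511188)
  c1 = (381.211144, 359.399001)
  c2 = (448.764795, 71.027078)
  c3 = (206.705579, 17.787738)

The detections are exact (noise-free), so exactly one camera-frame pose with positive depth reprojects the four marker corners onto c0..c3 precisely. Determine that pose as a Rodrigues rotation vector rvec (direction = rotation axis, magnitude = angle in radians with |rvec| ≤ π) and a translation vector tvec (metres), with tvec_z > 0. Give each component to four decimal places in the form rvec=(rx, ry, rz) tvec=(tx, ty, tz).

rvec=(0.0884, 0.3722, 0.2530) tvec=(-0.0198, -0.0363, 0.6123)

Intrinsics K: fx=822.4, fy=883.8, cx=317.5, cy=235.1
Marker side s = 0.195 m; corners in marker frame (Z=0):
  M0 = (-0.0975, +0.0975, 0)
  M1 = (+0.0975, +0.0975, 0)
  M2 = (+0.0975, -0.0975, 0)
  M3 = (-0.0975, -0.0975, 0)
Detected image corners:
  c0 = (155.538016, 278.511188) px
  c1 = (381.211144, 359.399001) px
  c2 = (448.764795, 71.027078) px
  c3 = (206.705579, 17.787738) px
Planar DLT: solve 8×8 A·h = b for H (H[2,2]=1):
  H  [+1028.85998 -238.02926 +290.94659]
  H  [+242.03670 +1443.04851 +182.69754]
  H  [-0.56893 +0.21490 +1.00000]
B = K⁻¹H; ‖b₁‖=1.633222, ‖b₂‖=1.633222; λ = 2/(‖b₁‖+‖b₂‖) = 0.612287, sign → tz>0 ⇒ λ=+0.612287
r₁ = λ·B[:,0] = (+0.90048,+0.26035,-0.34835); r₂ = λ·B[:,1] = (-0.22802,+0.96473,+0.13158)
r₃ = r₁×r₂ = (+0.37032,-0.03906,+0.92808); SVD([r₁ r₂ r₃]) → R = UVᵀ:
  R  [+0.90048 -0.22802 +0.37032]
  R  [+0.26035 +0.96473 -0.03906]
  R  [-0.34835 +0.13158 +0.92808]
t = (-0.01977, -0.03630, +0.61229) m
tr R = 2.793293; θ = arccos((tr R − 1)/2) = 0.458661 rad = 26.279°
axis k = ((R−Rᵀ)₃₂, (R−Rᵀ)₁₃, (R−Rᵀ)₂₁) / (2 sinθ) = (+0.192709, +0.811602, +0.551511)
rvec = θ·k = (+0.088388, +0.372250, +0.252957)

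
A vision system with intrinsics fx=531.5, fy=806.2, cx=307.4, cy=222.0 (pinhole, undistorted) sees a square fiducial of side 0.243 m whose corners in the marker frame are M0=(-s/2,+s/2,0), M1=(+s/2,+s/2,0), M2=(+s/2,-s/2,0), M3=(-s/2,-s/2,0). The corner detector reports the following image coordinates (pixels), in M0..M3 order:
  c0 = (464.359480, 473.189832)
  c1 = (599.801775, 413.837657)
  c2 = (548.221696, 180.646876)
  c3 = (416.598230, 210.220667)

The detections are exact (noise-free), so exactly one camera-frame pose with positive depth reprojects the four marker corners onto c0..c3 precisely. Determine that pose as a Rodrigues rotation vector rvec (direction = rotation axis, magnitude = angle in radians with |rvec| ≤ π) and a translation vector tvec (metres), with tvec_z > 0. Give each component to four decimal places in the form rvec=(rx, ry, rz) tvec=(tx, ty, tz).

Intrinsics K: fx=531.5, fy=806.2, cx=307.4, cy=222.0
Marker side s = 0.243 m; corners in marker frame (Z=0):
  M0 = (-0.1215, +0.1215, 0)
  M1 = (+0.1215, +0.1215, 0)
  M2 = (+0.1215, -0.1215, 0)
  M3 = (-0.1215, -0.1215, 0)
Detected image corners:
  c0 = (464.359480, 473.189832) px
  c1 = (599.801775, 413.837657) px
  c2 = (548.221696, 180.646876) px
  c3 = (416.598230, 210.220667) px
Planar DLT: solve 8×8 A·h = b for H (H[2,2]=1):
  H  [+774.12230 +61.48496 +509.98887]
  H  [-39.24103 +927.32360 +314.01735]
  H  [+0.44332 -0.28259 +1.00000]
B = K⁻¹H; ‖b₁‖=1.290695, ‖b₂‖=1.290695; λ = 2/(‖b₁‖+‖b₂‖) = 0.774777, sign → tz>0 ⇒ λ=+0.774777
r₁ = λ·B[:,0] = (+0.92980,-0.13229,+0.34348); r₂ = λ·B[:,1] = (+0.21626,+0.95147,-0.21895)
r₃ = r₁×r₂ = (-0.29784,+0.27786,+0.91328); SVD([r₁ r₂ r₃]) → R = UVᵀ:
  R  [+0.92980 +0.21626 -0.29784]
  R  [-0.13229 +0.95147 +0.27786]
  R  [+0.34348 -0.21895 +0.91328]
t = (+0.29532, +0.08843, +0.77478) m
tr R = 2.794549; θ = arccos((tr R − 1)/2) = 0.457239 rad = 26.198°
axis k = ((R−Rᵀ)₃₂, (R−Rᵀ)₁₃, (R−Rᵀ)₂₁) / (2 sinθ) = (-0.562665, -0.726341, -0.394760)
rvec = θ·k = (-0.257273, -0.332112, -0.180500)

rvec=(-0.2573, -0.3321, -0.1805) tvec=(0.2953, 0.0884, 0.7748)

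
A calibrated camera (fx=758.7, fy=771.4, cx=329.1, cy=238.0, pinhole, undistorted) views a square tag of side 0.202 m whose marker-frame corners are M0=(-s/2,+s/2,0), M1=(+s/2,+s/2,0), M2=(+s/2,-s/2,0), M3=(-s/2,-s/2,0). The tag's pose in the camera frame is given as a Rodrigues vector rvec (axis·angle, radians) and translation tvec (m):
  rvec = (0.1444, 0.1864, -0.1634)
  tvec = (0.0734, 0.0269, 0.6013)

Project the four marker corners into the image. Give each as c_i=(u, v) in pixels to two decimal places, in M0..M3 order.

c0=(320.85, 408.90) c1=(570.27, 381.52) c2=(534.14, 120.47) c3=(276.52, 165.97)

Intrinsics K: fx=758.7, fy=771.4, cx=329.1, cy=238.0
Marker side s = 0.202 m; corners in marker frame (Z=0):
  M0 = (-0.1010, +0.1010, 0)
  M1 = (+0.1010, +0.1010, 0)
  M2 = (+0.1010, -0.1010, 0)
  M3 = (-0.1010, -0.1010, 0)
rvec = (0.1444, 0.1864, -0.1634), |rvec| = θ = 0.28687 rad = 16.437°
Rodrigues: sinθ=0.28295, 1−cosθ=0.04087; R = I + sinθ·[k]× + (1−cosθ)·[k]×²:
    [+0.96949 +0.17453 +0.17214]
    [-0.14780 +0.97639 -0.15755]
    [-0.19557 +0.12730 +0.97239]
t = (0.0734, 0.0269, 0.6013) m
M0: Pc = R·M0+t = (-0.00689, +0.14044, +0.63391); u = 758.7·(-0.00689)/0.63391 + 329.1 = 320.8533, v = 771.4·(+0.14044)/0.63391 + 238.0 = 408.9040
M1: Pc = R·M1+t = (+0.18895, +0.11059, +0.59440); u = 758.7·(+0.18895)/0.59440 + 329.1 = 570.2714, v = 771.4·(+0.11059)/0.59440 + 238.0 = 381.5165
M2: Pc = R·M2+t = (+0.15369, -0.08664, +0.56869); u = 758.7·(+0.15369)/0.56869 + 329.1 = 534.1412, v = 771.4·(-0.08664)/0.56869 + 238.0 = 120.4729
M3: Pc = R·M3+t = (-0.04215, -0.05679, +0.60820); u = 758.7·(-0.04215)/0.60820 + 329.1 = 276.5242, v = 771.4·(-0.05679)/0.60820 + 238.0 = 165.9745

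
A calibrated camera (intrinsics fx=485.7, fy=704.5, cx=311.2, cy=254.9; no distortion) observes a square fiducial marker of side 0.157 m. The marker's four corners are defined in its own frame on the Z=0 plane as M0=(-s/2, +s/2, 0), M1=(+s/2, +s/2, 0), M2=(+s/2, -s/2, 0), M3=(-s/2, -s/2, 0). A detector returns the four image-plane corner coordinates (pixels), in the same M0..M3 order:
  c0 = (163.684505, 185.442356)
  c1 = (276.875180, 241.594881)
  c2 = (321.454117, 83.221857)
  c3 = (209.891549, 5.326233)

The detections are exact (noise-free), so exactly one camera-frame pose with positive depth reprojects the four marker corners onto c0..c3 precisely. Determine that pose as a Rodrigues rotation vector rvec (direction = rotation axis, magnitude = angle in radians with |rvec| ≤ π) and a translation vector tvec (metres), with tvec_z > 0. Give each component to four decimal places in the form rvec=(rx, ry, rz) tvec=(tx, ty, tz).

rvec=(0.2164, -0.4424, 0.3588) tvec=(-0.0827, -0.1071, 0.6150)

Intrinsics K: fx=485.7, fy=704.5, cx=311.2, cy=254.9
Marker side s = 0.157 m; corners in marker frame (Z=0):
  M0 = (-0.0785, +0.0785, 0)
  M1 = (+0.0785, +0.0785, 0)
  M2 = (+0.0785, -0.0785, 0)
  M3 = (-0.0785, -0.0785, 0)
Detected image corners:
  c0 = (163.684505, 185.442356) px
  c1 = (276.875180, 241.594881) px
  c2 = (321.454117, 83.221857) px
  c3 = (209.891549, 5.326233) px
Planar DLT: solve 8×8 A·h = b for H (H[2,2]=1):
  H  [+894.91904 -238.92008 +245.86090]
  H  [+520.77824 +1100.46032 +132.19946]
  H  [+0.73695 +0.20540 +1.00000]
B = K⁻¹H; ‖b₁‖=1.626128, ‖b₂‖=1.626128; λ = 2/(‖b₁‖+‖b₂‖) = 0.614958, sign → tz>0 ⇒ λ=+0.614958
r₁ = λ·B[:,0] = (+0.84271,+0.29061,+0.45319); r₂ = λ·B[:,1] = (-0.38343,+0.91489,+0.12631)
r₃ = r₁×r₂ = (-0.37791,-0.28021,+0.88242); SVD([r₁ r₂ r₃]) → R = UVᵀ:
  R  [+0.84271 -0.38343 -0.37791]
  R  [+0.29061 +0.91489 -0.28021]
  R  [+0.45319 +0.12631 +0.88242]
t = (-0.08273, -0.10711, +0.61496) m
tr R = 2.640018; θ = arccos((tr R − 1)/2) = 0.609369 rad = 34.914°
axis k = ((R−Rᵀ)₃₂, (R−Rᵀ)₁₃, (R−Rᵀ)₂₁) / (2 sinθ) = (+0.355138, -0.726045, +0.588843)
rvec = θ·k = (+0.216410, -0.442429, +0.358823)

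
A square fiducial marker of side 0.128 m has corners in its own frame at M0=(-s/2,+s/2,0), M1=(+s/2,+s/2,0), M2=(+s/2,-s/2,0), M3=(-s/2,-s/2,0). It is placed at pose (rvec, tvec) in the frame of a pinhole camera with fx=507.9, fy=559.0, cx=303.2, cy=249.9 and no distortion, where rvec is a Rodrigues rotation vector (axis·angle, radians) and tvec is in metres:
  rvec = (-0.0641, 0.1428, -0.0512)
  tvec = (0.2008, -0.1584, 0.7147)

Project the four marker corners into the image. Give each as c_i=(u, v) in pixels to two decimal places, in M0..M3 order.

Intrinsics K: fx=507.9, fy=559.0, cx=303.2, cy=249.9
Marker side s = 0.128 m; corners in marker frame (Z=0):
  M0 = (-0.0640, +0.0640, 0)
  M1 = (+0.0640, +0.0640, 0)
  M2 = (+0.0640, -0.0640, 0)
  M3 = (-0.0640, -0.0640, 0)
rvec = (-0.0641, 0.1428, -0.0512), |rvec| = θ = 0.16469 rad = 9.436°
Rodrigues: sinθ=0.16394, 1−cosθ=0.01353; R = I + sinθ·[k]× + (1−cosθ)·[k]×²:
    [+0.98852 +0.04640 +0.14379]
    [-0.05554 +0.99664 +0.06016]
    [-0.14052 -0.06746 +0.98778]
t = (0.2008, -0.1584, 0.7147) m
M0: Pc = R·M0+t = (+0.14050, -0.09106, +0.71938); u = 507.9·(+0.14050)/0.71938 + 303.2 = 402.4002, v = 559.0·(-0.09106)/0.71938 + 249.9 = 179.1402
M1: Pc = R·M1+t = (+0.26703, -0.09817, +0.70139); u = 507.9·(+0.26703)/0.70139 + 303.2 = 496.5691, v = 559.0·(-0.09817)/0.70139 + 249.9 = 171.6602
M2: Pc = R·M2+t = (+0.26110, -0.22574, +0.71002); u = 507.9·(+0.26110)/0.71002 + 303.2 = 489.9688, v = 559.0·(-0.22574)/0.71002 + 249.9 = 72.1760
M3: Pc = R·M3+t = (+0.13457, -0.21863, +0.72801); u = 507.9·(+0.13457)/0.72801 + 303.2 = 397.0799, v = 559.0·(-0.21863)/0.72801 + 249.9 = 82.0251

c0=(402.40, 179.14) c1=(496.57, 171.66) c2=(489.97, 72.18) c3=(397.08, 82.03)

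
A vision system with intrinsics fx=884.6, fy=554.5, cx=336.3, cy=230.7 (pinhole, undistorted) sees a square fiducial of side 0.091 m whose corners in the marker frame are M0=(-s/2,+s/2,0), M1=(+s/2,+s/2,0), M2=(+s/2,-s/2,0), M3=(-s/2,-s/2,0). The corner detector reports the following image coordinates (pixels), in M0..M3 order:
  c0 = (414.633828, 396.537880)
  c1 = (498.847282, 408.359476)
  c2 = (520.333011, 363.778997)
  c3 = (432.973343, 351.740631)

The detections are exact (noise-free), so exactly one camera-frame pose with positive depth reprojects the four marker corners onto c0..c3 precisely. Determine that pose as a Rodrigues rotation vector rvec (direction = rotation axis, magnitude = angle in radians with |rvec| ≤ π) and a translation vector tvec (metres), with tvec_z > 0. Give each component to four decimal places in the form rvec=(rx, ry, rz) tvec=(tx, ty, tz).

rvec=(0.3640, 0.0849, 0.1963) tvec=(0.1359, 0.2496, 0.9241)

Intrinsics K: fx=884.6, fy=554.5, cx=336.3, cy=230.7
Marker side s = 0.091 m; corners in marker frame (Z=0):
  M0 = (-0.0455, +0.0455, 0)
  M1 = (+0.0455, +0.0455, 0)
  M2 = (+0.0455, -0.0455, 0)
  M3 = (-0.0455, -0.0455, 0)
Detected image corners:
  c0 = (414.633828, 396.537880) px
  c1 = (498.847282, 408.359476) px
  c2 = (520.333011, 363.778997) px
  c3 = (432.973343, 351.740631) px
Planar DLT: solve 8×8 A·h = b for H (H[2,2]=1):
  H  [+918.54534 -36.22873 +466.41990]
  H  [+111.64745 +639.76909 +380.48805]
  H  [-0.05112 +0.39116 +1.00000]
B = K⁻¹H; ‖b₁‖=1.082186, ‖b₂‖=1.082186; λ = 2/(‖b₁‖+‖b₂‖) = 0.924056, sign → tz>0 ⇒ λ=+0.924056
r₁ = λ·B[:,0] = (+0.97747,+0.20571,-0.04724); r₂ = λ·B[:,1] = (-0.17526,+0.91577,+0.36145)
r₃ = r₁×r₂ = (+0.11761,-0.34503,+0.93119); SVD([r₁ r₂ r₃]) → R = UVᵀ:
  R  [+0.97747 -0.17526 +0.11761]
  R  [+0.20571 +0.91577 -0.34503]
  R  [-0.04724 +0.36145 +0.93119]
t = (+0.13592, +0.24962, +0.92406) m
tr R = 2.824439; θ = arccos((tr R − 1)/2) = 0.422127 rad = 24.186°
axis k = ((R−Rᵀ)₃₂, (R−Rᵀ)₁₃, (R−Rᵀ)₂₁) / (2 sinθ) = (+0.862186, +0.201178, +0.464932)
rvec = θ·k = (+0.363952, +0.084923, +0.196260)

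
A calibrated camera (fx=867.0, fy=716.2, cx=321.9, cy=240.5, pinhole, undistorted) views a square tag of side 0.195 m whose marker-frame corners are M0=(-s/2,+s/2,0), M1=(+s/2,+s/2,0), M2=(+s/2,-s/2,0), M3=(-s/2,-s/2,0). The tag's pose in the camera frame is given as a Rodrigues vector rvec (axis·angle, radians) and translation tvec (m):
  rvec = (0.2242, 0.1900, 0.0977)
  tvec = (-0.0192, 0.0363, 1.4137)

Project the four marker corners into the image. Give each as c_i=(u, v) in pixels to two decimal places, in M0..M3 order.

Intrinsics K: fx=867.0, fy=716.2, cx=321.9, cy=240.5
Marker side s = 0.195 m; corners in marker frame (Z=0):
  M0 = (-0.0975, +0.0975, 0)
  M1 = (+0.0975, +0.0975, 0)
  M2 = (+0.0975, -0.0975, 0)
  M3 = (-0.0975, -0.0975, 0)
rvec = (0.2242, 0.1900, 0.0977), |rvec| = θ = 0.30969 rad = 17.744°
Rodrigues: sinθ=0.30477, 1−cosθ=0.04757; R = I + sinθ·[k]× + (1−cosθ)·[k]×²:
    [+0.97736 -0.07502 +0.19784]
    [+0.11728 +0.97033 -0.21143]
    [-0.17611 +0.22984 +0.95716]
t = (-0.0192, 0.0363, 1.4137) m
M0: Pc = R·M0+t = (-0.12181, +0.11947, +1.45328); u = 867.0·(-0.12181)/1.45328 + 321.9 = 249.2324, v = 716.2·(+0.11947)/1.45328 + 240.5 = 299.3783
M1: Pc = R·M1+t = (+0.06878, +0.14234, +1.41894); u = 867.0·(+0.06878)/1.41894 + 321.9 = 363.9250, v = 716.2·(+0.14234)/1.41894 + 240.5 = 312.3461
M2: Pc = R·M2+t = (+0.08341, -0.04687, +1.37412); u = 867.0·(+0.08341)/1.37412 + 321.9 = 374.5254, v = 716.2·(-0.04687)/1.37412 + 240.5 = 216.0694
M3: Pc = R·M3+t = (-0.10718, -0.06974, +1.40846); u = 867.0·(-0.10718)/1.40846 + 321.9 = 255.9247, v = 716.2·(-0.06974)/1.40846 + 240.5 = 205.0364

c0=(249.23, 299.38) c1=(363.92, 312.35) c2=(374.53, 216.07) c3=(255.92, 205.04)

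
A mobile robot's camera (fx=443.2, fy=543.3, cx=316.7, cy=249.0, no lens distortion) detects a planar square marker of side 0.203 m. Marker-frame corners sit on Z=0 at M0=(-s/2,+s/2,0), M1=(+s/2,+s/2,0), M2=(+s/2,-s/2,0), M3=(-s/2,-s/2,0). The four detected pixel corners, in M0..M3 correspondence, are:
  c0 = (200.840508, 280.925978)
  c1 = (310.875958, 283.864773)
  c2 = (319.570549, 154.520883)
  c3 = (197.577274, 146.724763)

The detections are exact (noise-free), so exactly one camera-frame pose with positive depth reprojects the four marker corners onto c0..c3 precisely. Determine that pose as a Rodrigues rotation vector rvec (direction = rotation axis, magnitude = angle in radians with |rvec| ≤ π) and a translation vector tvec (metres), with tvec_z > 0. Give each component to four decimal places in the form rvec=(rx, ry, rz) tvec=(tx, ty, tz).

rvec=(0.4176, -0.1183, 0.0558) tvec=(-0.1037, -0.0419, 0.7842)

Intrinsics K: fx=443.2, fy=543.3, cx=316.7, cy=249.0
Marker side s = 0.203 m; corners in marker frame (Z=0):
  M0 = (-0.1015, +0.1015, 0)
  M1 = (+0.1015, +0.1015, 0)
  M2 = (+0.1015, -0.1015, 0)
  M3 = (-0.1015, -0.1015, 0)
Detected image corners:
  c0 = (200.840508, 280.925978) px
  c1 = (310.875958, 283.864773) px
  c2 = (319.570549, 154.520883) px
  c3 = (197.577274, 146.724763) px
Planar DLT: solve 8×8 A·h = b for H (H[2,2]=1):
  H  [+611.31726 +117.70938 +258.09202]
  H  [+60.62302 +759.67645 +219.97356]
  H  [+0.16075 +0.51151 +1.00000]
B = K⁻¹H; ‖b₁‖=1.275200, ‖b₂‖=1.275200; λ = 2/(‖b₁‖+‖b₂‖) = 0.784191, sign → tz>0 ⇒ λ=+0.784191
r₁ = λ·B[:,0] = (+0.99158,+0.02973,+0.12606); r₂ = λ·B[:,1] = (-0.07836,+0.91267,+0.40112)
r₃ = r₁×r₂ = (-0.10312,-0.40762,+0.90731); SVD([r₁ r₂ r₃]) → R = UVᵀ:
  R  [+0.99158 -0.07836 -0.10312]
  R  [+0.02973 +0.91267 -0.40762]
  R  [+0.12606 +0.40112 +0.90731]
t = (-0.10370, -0.04190, +0.78419) m
tr R = 2.811557; θ = arccos((tr R − 1)/2) = 0.437583 rad = 25.072°
axis k = ((R−Rᵀ)₃₂, (R−Rᵀ)₁₃, (R−Rᵀ)₂₁) / (2 sinθ) = (+0.954258, -0.270419, +0.127534)
rvec = θ·k = (+0.417567, -0.118331, +0.055807)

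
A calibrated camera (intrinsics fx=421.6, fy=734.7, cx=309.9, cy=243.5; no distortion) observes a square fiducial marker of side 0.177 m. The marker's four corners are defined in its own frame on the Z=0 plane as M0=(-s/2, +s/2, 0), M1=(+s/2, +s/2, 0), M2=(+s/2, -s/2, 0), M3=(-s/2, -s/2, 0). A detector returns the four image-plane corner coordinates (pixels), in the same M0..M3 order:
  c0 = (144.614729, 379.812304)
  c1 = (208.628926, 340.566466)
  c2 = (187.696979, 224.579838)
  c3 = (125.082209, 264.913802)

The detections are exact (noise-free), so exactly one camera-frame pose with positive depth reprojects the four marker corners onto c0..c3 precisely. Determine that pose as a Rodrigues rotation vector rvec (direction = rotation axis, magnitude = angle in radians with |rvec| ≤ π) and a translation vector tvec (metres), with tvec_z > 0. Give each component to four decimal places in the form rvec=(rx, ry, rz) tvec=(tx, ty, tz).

Intrinsics K: fx=421.6, fy=734.7, cx=309.9, cy=243.5
Marker side s = 0.177 m; corners in marker frame (Z=0):
  M0 = (-0.0885, +0.0885, 0)
  M1 = (+0.0885, +0.0885, 0)
  M2 = (+0.0885, -0.0885, 0)
  M3 = (-0.0885, -0.0885, 0)
Detected image corners:
  c0 = (144.614729, 379.812304) px
  c1 = (208.628926, 340.566466) px
  c2 = (187.696979, 224.579838) px
  c3 = (125.082209, 264.913802) px
Planar DLT: solve 8×8 A·h = b for H (H[2,2]=1):
  H  [+343.23229 +98.09891 +166.17571]
  H  [-251.06414 +622.80747 +302.12452]
  H  [-0.08674 -0.09716 +1.00000]
B = K⁻¹H; ‖b₁‖=0.936026, ‖b₂‖=0.936026; λ = 2/(‖b₁‖+‖b₂‖) = 1.068346, sign → tz>0 ⇒ λ=+1.068346
r₁ = λ·B[:,0] = (+0.93788,-0.33437,-0.09267); r₂ = λ·B[:,1] = (+0.32488,+0.94004,-0.10380)
r₃ = r₁×r₂ = (+0.12182,+0.06724,+0.99027); SVD([r₁ r₂ r₃]) → R = UVᵀ:
  R  [+0.93788 +0.32488 +0.12182]
  R  [-0.33437 +0.94004 +0.06724]
  R  [-0.09267 -0.10380 +0.99027]
t = (-0.36420, +0.08525, +1.06835) m
tr R = 2.868190; θ = arccos((tr R − 1)/2) = 0.365081 rad = 20.918°
axis k = ((R−Rᵀ)₃₂, (R−Rᵀ)₁₃, (R−Rᵀ)₂₁) / (2 sinθ) = (-0.239535, +0.300380, -0.923252)
rvec = θ·k = (-0.087449, +0.109663, -0.337062)

rvec=(-0.0874, 0.1097, -0.3371) tvec=(-0.3642, 0.0852, 1.0683)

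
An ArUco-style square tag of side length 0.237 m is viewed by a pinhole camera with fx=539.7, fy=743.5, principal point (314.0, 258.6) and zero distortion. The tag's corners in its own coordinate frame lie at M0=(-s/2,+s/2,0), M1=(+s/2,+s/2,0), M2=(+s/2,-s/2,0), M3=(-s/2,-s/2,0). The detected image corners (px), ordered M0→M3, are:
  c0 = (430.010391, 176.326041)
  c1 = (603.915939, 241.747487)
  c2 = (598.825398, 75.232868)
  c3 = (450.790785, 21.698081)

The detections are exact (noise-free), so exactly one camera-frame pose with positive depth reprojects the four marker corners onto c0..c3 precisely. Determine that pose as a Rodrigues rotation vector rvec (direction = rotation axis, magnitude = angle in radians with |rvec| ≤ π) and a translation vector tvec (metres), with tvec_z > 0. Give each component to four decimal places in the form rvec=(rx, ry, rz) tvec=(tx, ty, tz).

rvec=(-0.5663, -0.0317, 0.2802) tvec=(0.3000, -0.1439, 0.7835)

Intrinsics K: fx=539.7, fy=743.5, cx=314.0, cy=258.6
Marker side s = 0.237 m; corners in marker frame (Z=0):
  M0 = (-0.1185, +0.1185, 0)
  M1 = (+0.1185, +0.1185, 0)
  M2 = (+0.1185, -0.1185, 0)
  M3 = (-0.1185, -0.1185, 0)
Detected image corners:
  c0 = (430.010391, 176.326041) px
  c1 = (603.915939, 241.747487) px
  c2 = (598.825398, 75.232868) px
  c3 = (450.790785, 21.698081) px
Planar DLT: solve 8×8 A·h = b for H (H[2,2]=1):
  H  [+643.50213 -388.24728 +520.62924]
  H  [+241.20405 +589.64939 +122.05985]
  H  [-0.06007 -0.68107 +1.00000]
B = K⁻¹H; ‖b₁‖=1.276352, ‖b₂‖=1.276352; λ = 2/(‖b₁‖+‖b₂‖) = 0.783483, sign → tz>0 ⇒ λ=+0.783483
r₁ = λ·B[:,0] = (+0.96156,+0.27055,-0.04707); r₂ = λ·B[:,1] = (-0.25317,+0.80695,-0.53360)
r₃ = r₁×r₂ = (-0.10638,+0.52501,+0.84442); SVD([r₁ r₂ r₃]) → R = UVᵀ:
  R  [+0.96156 -0.25317 -0.10638]
  R  [+0.27055 +0.80695 +0.52501]
  R  [-0.04707 -0.53360 +0.84442]
t = (+0.29996, -0.14388, +0.78348) m
tr R = 2.612933; θ = arccos((tr R − 1)/2) = 0.632644 rad = 36.248°
axis k = ((R−Rᵀ)₃₂, (R−Rᵀ)₁₃, (R−Rᵀ)₂₁) / (2 sinθ) = (-0.895185, -0.050160, +0.442863)
rvec = θ·k = (-0.566334, -0.031733, +0.280175)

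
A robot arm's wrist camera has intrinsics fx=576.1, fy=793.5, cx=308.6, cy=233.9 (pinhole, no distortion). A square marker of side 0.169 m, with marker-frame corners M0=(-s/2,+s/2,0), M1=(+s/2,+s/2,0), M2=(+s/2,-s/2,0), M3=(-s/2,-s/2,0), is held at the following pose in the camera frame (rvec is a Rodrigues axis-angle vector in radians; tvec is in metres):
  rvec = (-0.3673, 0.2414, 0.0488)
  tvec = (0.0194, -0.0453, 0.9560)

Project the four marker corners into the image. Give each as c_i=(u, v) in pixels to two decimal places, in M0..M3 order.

Intrinsics K: fx=576.1, fy=793.5, cx=308.6, cy=233.9
Marker side s = 0.169 m; corners in marker frame (Z=0):
  M0 = (-0.0845, +0.0845, 0)
  M1 = (+0.0845, +0.0845, 0)
  M2 = (+0.0845, -0.0845, 0)
  M3 = (-0.0845, -0.0845, 0)
rvec = (-0.3673, 0.2414, 0.0488), |rvec| = θ = 0.44223 rad = 25.338°
Rodrigues: sinθ=0.42795, 1−cosθ=0.09620; R = I + sinθ·[k]× + (1−cosθ)·[k]×²:
    [+0.97016 -0.09084 +0.22479]
    [+0.00361 +0.93247 +0.36124]
    [-0.24243 -0.34965 +0.90497]
t = (0.0194, -0.0453, 0.9560) m
M0: Pc = R·M0+t = (-0.07025, +0.03319, +0.94694); u = 576.1·(-0.07025)/0.94694 + 308.6 = 265.8583, v = 793.5·(+0.03319)/0.94694 + 233.9 = 261.7106
M1: Pc = R·M1+t = (+0.09370, +0.03380, +0.90597); u = 576.1·(+0.09370)/0.90597 + 308.6 = 368.1850, v = 793.5·(+0.03380)/0.90597 + 233.9 = 263.5026
M2: Pc = R·M2+t = (+0.10905, -0.12379, +0.96506); u = 576.1·(+0.10905)/0.96506 + 308.6 = 373.7011, v = 793.5·(-0.12379)/0.96506 + 233.9 = 132.1177
M3: Pc = R·M3+t = (-0.05490, -0.12440, +1.00603); u = 576.1·(-0.05490)/1.00603 + 308.6 = 277.1601, v = 793.5·(-0.12440)/1.00603 + 233.9 = 135.7816

c0=(265.86, 261.71) c1=(368.18, 263.50) c2=(373.70, 132.12) c3=(277.16, 135.78)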